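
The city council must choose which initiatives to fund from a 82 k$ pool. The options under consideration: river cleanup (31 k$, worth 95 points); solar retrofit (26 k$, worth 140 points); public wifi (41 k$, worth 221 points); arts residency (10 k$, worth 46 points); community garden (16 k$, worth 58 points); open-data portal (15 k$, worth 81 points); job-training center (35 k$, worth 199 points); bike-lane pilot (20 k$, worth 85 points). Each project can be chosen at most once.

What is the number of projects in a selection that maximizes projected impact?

3

Optimal total is 442.
For example solar retrofit + public wifi + open-data portal achieves it, using 82 k$.
All optima have 3 projects.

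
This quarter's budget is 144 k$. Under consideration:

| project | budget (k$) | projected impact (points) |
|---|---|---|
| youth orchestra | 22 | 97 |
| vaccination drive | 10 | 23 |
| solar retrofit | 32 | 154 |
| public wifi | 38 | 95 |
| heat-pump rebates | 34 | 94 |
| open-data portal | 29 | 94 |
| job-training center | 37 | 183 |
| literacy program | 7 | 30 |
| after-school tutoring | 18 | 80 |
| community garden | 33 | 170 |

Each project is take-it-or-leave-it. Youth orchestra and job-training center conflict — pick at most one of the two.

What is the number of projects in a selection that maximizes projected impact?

6

Best achievable projected impact is 640.
For example vaccination drive + solar retrofit + job-training center + literacy program + after-school tutoring + community garden achieves it, using 137 k$.
Every optimal selection uses 6 projects.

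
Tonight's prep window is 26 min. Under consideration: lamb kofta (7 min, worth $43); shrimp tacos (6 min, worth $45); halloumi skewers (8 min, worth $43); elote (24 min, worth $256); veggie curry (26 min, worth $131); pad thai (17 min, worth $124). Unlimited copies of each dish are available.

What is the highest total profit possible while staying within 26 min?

256

Elote uses 24 of the 26 min and totals 256.
No other feasible combination exceeds 256.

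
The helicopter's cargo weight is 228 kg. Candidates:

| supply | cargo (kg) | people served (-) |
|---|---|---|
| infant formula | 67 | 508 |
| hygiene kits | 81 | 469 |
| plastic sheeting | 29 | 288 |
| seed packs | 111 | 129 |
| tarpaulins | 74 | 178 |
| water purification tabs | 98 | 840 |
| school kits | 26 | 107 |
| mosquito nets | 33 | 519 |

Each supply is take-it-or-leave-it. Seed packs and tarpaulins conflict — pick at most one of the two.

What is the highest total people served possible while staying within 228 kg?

Ranking by ratio (people served/kg): mosquito nets 15.73, plastic sheeting 9.93, water purification tabs 8.57, infant formula 7.58.
Taking infant formula + plastic sheeting + water purification tabs + mosquito nets: 227 kg used, 2155 in people served.
Next best is infant formula + water purification tabs + school kits + mosquito nets at 1974 (224 kg) — short by 181.

2155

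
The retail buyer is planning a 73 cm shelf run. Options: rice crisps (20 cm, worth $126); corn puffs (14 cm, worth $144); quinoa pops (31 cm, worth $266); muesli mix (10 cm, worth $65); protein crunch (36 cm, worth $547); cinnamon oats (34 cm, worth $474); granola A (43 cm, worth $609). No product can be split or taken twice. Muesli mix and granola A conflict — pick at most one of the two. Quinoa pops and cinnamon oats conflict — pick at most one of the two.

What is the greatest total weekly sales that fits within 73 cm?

1021

Protein crunch + cinnamon oats uses 70 of the 73 cm and totals 1021.
Every other selection either busts 73 cm or breaks a pairing rule or fails to beat 1021.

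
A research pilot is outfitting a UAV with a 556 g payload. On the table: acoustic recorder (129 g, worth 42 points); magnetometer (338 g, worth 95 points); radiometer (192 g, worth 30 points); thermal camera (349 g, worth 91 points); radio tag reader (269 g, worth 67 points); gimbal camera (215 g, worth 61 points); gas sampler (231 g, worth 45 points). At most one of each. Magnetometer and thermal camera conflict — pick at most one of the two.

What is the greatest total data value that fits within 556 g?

By data value per g: acoustic recorder 0.33, gimbal camera 0.28, magnetometer 0.28, thermal camera 0.26 lead.
Taking the top-ratio sensors first gives acoustic recorder + radiometer + gimbal camera for 133 (536 g).
Replace acoustic recorder and radiometer with magnetometer: the trade gains 23 net, giving 156 at 553 g.

156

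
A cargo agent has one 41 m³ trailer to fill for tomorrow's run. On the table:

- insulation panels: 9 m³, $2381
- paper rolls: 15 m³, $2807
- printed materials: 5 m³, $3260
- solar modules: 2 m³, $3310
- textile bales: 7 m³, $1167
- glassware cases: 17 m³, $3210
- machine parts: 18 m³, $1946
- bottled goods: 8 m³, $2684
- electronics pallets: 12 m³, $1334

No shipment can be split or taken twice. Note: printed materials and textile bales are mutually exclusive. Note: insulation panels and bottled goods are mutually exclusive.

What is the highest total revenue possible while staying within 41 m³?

12587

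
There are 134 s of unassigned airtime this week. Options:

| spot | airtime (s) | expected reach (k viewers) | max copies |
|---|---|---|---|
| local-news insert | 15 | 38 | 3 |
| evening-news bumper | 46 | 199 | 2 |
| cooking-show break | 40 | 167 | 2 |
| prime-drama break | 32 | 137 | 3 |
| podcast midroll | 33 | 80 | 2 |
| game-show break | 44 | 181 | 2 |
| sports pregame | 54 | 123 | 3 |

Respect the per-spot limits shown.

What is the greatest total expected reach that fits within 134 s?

565

Ranking by ratio (expected reach/s): evening-news bumper 4.33, prime-drama break 4.28, cooking-show break 4.17.
A density-first pass picks 2×evening-news bumper + prime-drama break — 535 at 124 s.
Replace prime-drama break with cooking-show break: the trade gains 30 net, giving 565 at 132 s.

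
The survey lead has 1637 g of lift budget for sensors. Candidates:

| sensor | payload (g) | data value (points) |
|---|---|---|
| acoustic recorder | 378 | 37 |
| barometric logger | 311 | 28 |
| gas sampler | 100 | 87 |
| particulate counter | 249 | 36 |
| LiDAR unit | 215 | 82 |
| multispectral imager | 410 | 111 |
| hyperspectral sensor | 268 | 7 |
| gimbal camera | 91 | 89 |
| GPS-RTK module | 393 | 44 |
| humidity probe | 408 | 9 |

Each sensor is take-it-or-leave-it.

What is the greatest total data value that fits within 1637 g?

450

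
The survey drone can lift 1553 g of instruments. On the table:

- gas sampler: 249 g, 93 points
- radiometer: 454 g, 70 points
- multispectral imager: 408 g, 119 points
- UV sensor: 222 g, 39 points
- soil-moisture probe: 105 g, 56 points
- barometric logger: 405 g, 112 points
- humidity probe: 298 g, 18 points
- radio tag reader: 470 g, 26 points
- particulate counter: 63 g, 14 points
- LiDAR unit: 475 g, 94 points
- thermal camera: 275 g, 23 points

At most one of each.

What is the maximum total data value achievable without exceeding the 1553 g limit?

Gas sampler + multispectral imager + UV sensor + soil-moisture probe + barometric logger + particulate counter uses 1452 of the 1553 g and totals 433.
No other feasible combination exceeds 433.

433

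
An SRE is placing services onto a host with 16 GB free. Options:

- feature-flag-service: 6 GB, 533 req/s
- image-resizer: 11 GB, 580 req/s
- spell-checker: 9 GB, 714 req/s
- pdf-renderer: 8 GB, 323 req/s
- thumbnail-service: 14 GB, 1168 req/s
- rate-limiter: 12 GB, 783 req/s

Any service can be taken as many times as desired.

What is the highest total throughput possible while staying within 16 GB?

1247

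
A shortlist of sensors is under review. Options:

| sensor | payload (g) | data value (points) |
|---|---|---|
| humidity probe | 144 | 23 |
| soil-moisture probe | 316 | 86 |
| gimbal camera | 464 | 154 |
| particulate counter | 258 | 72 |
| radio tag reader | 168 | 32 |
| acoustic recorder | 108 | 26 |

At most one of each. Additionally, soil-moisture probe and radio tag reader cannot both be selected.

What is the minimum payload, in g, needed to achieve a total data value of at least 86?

Need the lightest bundle worth ≥ 86.
soil-moisture probe reaches 86 using 316 g.
No combination under 316 g hits 86.

316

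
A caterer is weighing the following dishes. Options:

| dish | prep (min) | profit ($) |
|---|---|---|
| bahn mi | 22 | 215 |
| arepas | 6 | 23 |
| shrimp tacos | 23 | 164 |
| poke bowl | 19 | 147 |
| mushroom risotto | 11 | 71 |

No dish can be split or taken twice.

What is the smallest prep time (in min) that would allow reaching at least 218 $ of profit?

28

Need the lightest bundle worth ≥ 218.
bahn mi + arepas reaches 238 using 28 min.
Below 28 min the best achievable stays under 218.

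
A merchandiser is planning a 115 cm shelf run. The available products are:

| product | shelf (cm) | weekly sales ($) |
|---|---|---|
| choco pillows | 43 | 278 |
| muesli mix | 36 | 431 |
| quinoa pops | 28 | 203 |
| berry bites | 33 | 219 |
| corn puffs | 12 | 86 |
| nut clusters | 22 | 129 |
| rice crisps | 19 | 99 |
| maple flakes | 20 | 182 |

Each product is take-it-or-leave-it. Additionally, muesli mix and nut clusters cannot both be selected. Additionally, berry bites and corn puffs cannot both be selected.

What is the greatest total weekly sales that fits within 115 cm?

Muesli mix + quinoa pops + corn puffs + rice crisps + maple flakes uses 115 of the 115 cm and totals 1001.
That's the maximum — no feasible swap from here does better than 1001.

1001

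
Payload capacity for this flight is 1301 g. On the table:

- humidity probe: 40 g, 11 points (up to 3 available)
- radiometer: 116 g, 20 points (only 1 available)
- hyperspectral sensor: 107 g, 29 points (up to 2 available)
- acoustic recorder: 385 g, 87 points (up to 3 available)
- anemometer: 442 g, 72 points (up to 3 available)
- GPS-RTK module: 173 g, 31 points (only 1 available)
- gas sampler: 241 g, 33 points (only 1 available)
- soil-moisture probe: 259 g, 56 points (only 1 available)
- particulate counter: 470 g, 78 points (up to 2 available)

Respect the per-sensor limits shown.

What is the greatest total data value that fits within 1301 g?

299

Ranking by ratio (data value/g): humidity probe 0.28, hyperspectral sensor 0.27, acoustic recorder 0.23, soil-moisture probe 0.22.
A density-first pass picks 3×humidity probe + 2×hyperspectral sensor + 2×acoustic recorder + GPS-RTK module — 296 at 1277 g.
Replace 2×humidity probe and GPS-RTK module with soil-moisture probe: the trade gains 3 net, giving 299 at 1283 g.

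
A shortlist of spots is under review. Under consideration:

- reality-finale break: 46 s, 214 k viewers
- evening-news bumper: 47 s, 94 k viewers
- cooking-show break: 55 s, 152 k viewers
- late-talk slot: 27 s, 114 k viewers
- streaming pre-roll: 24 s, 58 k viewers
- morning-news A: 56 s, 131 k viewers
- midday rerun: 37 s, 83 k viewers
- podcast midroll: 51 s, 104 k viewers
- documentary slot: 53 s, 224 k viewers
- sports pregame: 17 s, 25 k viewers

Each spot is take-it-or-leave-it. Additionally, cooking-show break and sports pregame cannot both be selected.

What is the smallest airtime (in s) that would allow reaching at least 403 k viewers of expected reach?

99

Minimise s subject to total expected reach ≥ 403.
reality-finale break + documentary slot reaches 438 using 99 s.
Any bundle with less than 99 s falls short of 403.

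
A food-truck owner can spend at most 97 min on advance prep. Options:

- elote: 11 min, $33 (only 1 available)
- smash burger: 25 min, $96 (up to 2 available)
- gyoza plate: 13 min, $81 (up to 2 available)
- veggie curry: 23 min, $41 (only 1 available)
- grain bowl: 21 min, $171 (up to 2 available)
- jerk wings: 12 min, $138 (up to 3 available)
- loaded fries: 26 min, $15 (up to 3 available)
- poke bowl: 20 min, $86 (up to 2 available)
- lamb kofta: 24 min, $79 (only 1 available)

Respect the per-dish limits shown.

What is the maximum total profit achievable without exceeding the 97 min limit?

837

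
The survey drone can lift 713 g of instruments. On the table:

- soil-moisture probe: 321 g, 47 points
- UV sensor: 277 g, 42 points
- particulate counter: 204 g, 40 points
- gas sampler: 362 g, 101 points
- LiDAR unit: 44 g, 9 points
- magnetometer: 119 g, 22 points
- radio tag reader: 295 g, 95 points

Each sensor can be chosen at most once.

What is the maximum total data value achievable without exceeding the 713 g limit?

Best packing: gas sampler + LiDAR unit + radio tag reader — 701 g, 205 total.
The closest alternative, gas sampler + radio tag reader, reaches only 196.

205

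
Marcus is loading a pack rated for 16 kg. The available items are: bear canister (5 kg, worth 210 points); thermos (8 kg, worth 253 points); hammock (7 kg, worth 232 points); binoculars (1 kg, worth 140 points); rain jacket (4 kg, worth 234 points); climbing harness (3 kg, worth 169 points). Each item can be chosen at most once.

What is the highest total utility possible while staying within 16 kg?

796

By utility per kg: binoculars 140.00, rain jacket 58.50, climbing harness 56.33, bear canister 42.00 lead.
Taking the top-ratio items first gives bear canister + binoculars + rain jacket + climbing harness for 753 (13 kg).
The 5 kg tied up in bear canister is better spent on thermos — total rises to 796 (16 kg).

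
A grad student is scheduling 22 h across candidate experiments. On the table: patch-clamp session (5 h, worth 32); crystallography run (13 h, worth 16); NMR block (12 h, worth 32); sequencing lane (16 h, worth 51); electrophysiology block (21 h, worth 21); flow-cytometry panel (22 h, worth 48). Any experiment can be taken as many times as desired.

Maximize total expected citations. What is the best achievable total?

Ranking by ratio (expected citations/h): patch-clamp session 6.40, sequencing lane 3.19, NMR block 2.67, flow-cytometry panel 2.18.
Taking 4×patch-clamp session: 20 h used, 128 in expected citations.

128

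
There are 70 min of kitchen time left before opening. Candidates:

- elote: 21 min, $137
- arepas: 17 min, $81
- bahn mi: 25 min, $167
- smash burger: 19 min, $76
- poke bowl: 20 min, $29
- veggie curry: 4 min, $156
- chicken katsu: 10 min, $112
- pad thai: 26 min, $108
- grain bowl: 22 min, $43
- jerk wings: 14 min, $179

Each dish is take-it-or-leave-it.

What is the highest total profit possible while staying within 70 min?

695

Ranking by ratio (profit/min): veggie curry 39.00, jerk wings 12.79, chicken katsu 11.20.
Taking arepas + bahn mi + veggie curry + chicken katsu + jerk wings: 70 min used, 695 in profit.
The closest alternative, elote + arepas + veggie curry + chicken katsu + jerk wings, reaches only 665.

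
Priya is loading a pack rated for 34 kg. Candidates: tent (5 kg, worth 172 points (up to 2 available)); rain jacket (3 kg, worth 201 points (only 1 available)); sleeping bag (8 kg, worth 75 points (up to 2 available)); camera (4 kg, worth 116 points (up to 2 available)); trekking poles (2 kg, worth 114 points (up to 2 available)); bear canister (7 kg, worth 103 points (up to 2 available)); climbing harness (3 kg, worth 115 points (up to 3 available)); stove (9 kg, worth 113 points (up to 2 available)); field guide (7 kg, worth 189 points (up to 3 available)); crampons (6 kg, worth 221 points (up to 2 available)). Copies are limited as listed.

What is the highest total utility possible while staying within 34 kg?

1389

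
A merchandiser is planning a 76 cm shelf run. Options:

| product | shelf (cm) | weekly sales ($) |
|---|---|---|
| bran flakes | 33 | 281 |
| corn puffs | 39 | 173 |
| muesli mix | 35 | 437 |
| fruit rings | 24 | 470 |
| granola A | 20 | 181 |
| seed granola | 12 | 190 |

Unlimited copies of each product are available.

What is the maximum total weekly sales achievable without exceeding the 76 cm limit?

Best packing: 3×fruit rings — 72 cm, 1410 total.
Nothing else within 76 cm beats 1410.

1410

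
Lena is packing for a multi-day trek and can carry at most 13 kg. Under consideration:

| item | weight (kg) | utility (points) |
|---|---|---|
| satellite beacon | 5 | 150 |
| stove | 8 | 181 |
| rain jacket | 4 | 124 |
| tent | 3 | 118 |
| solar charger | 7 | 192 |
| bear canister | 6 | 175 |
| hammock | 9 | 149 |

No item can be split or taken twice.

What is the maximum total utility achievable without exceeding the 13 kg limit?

417

A density-first pass picks satellite beacon + rain jacket + tent — 392 at 12 kg.
Dropping satellite beacon frees 5 kg; slotting in bear canister (6 kg) lifts the total to 417 at 13 kg.
The closest alternative, satellite beacon + rain jacket + tent, reaches only 392.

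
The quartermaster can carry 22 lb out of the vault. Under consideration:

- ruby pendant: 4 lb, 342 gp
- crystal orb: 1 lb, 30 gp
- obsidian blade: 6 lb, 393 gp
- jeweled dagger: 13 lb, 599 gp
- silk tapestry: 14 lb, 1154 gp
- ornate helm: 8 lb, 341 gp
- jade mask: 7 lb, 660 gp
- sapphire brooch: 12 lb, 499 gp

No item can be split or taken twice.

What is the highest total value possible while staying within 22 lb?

A density-first pass picks ruby pendant + crystal orb + obsidian blade + jade mask — 1425 at 18 lb.
Replace ruby pendant and obsidian blade with silk tapestry: the trade gains 419 net, giving 1844 at 22 lb.
An exhaustive check of the 256 subsets confirms 1844.

1844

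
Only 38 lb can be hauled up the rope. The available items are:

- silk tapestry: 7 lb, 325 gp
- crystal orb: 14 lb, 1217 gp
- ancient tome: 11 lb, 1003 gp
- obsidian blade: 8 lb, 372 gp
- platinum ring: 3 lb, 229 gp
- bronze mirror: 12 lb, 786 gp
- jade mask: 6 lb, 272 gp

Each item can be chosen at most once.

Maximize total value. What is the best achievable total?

3006

Density check — ancient tome 91.18, crystal orb 86.93, platinum ring 76.33 are the best per lb.
A density-first pass picks crystal orb + ancient tome + obsidian blade + platinum ring — 2821 at 36 lb.
Replace obsidian blade and platinum ring with bronze mirror: the trade gains 185 net, giving 3006 at 37 lb.
Runner-up crystal orb + ancient tome + obsidian blade + platinum ring tops out at 2821.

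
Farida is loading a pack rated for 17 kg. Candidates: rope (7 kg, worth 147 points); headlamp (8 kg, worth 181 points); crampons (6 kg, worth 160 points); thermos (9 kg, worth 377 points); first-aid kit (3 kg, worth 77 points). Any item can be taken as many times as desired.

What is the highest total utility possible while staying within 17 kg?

Filling by ratio: crampons + thermos for 537, with 2 kg left unused.
Dropping crampons frees 6 kg; slotting in headlamp (8 kg) lifts the total to 558 at 17 kg.

558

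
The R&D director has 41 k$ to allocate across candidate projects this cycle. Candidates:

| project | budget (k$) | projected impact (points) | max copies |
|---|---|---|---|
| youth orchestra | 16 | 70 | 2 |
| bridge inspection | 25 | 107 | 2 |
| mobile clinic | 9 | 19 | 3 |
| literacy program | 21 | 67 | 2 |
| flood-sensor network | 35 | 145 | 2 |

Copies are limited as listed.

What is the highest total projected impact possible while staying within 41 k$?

177

A density-first pass picks 2×youth orchestra + mobile clinic — 159 at 41 k$.
Replace youth orchestra and mobile clinic with bridge inspection: the trade gains 18 net, giving 177 at 41 k$.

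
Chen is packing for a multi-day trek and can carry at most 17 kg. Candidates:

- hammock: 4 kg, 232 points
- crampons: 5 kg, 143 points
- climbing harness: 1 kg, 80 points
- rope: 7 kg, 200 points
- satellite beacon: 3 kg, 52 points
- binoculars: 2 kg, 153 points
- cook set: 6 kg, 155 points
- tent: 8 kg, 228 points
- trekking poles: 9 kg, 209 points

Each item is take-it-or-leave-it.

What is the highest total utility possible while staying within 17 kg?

Ranking by ratio (utility/kg): climbing harness 80.00, binoculars 76.50, hammock 58.00.
A density-first pass picks hammock + crampons + climbing harness + satellite beacon + binoculars — 660 at 15 kg.
The 5 kg tied up in crampons is better spent on rope — total rises to 717 (17 kg).
Every other selection either busts 17 kg or fails to beat 717.

717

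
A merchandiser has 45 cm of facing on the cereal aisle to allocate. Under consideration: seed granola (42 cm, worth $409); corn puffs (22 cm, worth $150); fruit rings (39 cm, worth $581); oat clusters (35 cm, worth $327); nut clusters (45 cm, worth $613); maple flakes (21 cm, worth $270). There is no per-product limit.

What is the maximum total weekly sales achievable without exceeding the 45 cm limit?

A density-first pass picks fruit rings — 581 at 39 cm.
Replace fruit rings with nut clusters: the trade gains 32 net, giving 613 at 45 cm.

613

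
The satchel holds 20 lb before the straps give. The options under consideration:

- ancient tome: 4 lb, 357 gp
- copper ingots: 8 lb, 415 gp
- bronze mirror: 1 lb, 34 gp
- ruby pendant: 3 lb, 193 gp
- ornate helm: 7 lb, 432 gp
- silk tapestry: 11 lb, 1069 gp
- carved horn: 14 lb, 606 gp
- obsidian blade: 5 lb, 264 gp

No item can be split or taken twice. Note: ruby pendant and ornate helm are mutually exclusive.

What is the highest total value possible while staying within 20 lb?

1690

Density check — silk tapestry 97.18, ancient tome 89.25, ruby pendant 64.33 are the best per lb.
The ratio heuristic lands on ancient tome + bronze mirror + ruby pendant + silk tapestry (1653) but leaves 1 lb idle.
Replace bronze mirror and ruby pendant with obsidian blade: the trade gains 37 net, giving 1690 at 20 lb.
The closest alternative, ancient tome + bronze mirror + ruby pendant + silk tapestry, reaches only 1653.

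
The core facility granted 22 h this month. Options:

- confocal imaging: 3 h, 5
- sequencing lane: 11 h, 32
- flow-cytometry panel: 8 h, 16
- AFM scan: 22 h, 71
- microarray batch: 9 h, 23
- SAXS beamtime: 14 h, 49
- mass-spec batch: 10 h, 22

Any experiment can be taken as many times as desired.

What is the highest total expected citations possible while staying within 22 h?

Taking the top-ratio experiments first gives flow-cytometry panel + SAXS beamtime for 65 (22 h).
Replace flow-cytometry panel and SAXS beamtime with AFM scan: the trade gains 6 net, giving 71 at 22 h.
Every other selection either busts 22 h or fails to beat 71.

71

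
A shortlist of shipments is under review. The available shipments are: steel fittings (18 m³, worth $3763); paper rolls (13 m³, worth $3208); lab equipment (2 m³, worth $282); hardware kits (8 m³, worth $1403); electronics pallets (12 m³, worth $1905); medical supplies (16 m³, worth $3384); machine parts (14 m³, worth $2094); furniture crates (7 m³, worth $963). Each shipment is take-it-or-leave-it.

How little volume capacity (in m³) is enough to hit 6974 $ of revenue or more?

33

Need the lightest bundle worth ≥ 6974.
steel fittings + paper rolls + lab equipment: 7253 revenue at 33 m³.
Any bundle with less than 33 m³ falls short of 6974.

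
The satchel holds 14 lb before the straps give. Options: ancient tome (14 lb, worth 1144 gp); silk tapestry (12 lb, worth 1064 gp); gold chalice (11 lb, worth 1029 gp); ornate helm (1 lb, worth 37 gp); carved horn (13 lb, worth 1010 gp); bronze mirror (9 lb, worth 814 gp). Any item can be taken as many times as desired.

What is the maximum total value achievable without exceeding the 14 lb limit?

A density-first pass picks gold chalice + 3×ornate helm — 1140 at 14 lb.
Replace gold chalice and 3×ornate helm with ancient tome: the trade gains 4 net, giving 1144 at 14 lb.
That's the maximum — no swap from here does better than 1144.

1144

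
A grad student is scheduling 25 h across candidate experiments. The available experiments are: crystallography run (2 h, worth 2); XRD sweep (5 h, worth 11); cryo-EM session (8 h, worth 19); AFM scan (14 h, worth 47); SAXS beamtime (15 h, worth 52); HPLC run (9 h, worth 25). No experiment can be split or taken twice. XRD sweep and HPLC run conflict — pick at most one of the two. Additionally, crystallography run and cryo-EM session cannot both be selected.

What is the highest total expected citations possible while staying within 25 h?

Taking SAXS beamtime + HPLC run: 24 h used, 77 in expected citations.

77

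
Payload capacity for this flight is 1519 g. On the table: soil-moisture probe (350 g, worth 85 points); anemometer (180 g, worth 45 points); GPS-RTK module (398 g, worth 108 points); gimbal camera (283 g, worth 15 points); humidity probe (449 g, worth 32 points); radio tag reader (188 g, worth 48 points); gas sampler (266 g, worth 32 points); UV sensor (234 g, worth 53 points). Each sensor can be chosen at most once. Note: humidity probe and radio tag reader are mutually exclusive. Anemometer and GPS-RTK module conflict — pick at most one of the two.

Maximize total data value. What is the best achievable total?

326

Soil-moisture probe + GPS-RTK module + radio tag reader + gas sampler + UV sensor uses 1436 of the 1519 g and totals 326.
An exhaustive check of the 256 subsets confirms 326.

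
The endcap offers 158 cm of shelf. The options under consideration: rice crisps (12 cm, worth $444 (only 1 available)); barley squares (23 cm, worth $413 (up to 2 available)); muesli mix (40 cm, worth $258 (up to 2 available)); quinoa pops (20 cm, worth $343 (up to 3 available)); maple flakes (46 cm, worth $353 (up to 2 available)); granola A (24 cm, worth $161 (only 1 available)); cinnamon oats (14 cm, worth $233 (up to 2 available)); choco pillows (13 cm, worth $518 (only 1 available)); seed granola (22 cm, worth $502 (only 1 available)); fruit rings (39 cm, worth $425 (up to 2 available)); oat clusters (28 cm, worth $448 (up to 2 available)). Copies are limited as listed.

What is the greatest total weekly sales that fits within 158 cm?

Ranking by ratio (weekly sales/cm): choco pillows 39.85, rice crisps 37.00, seed granola 22.82, barley squares 17.96.
Filling by ratio: rice crisps + 2×barley squares + 3×quinoa pops + choco pillows + seed granola for 3319, with 5 cm left unused.
Replace barley squares with 2×cinnamon oats: the trade gains 53 net, giving 3372 at 158 cm.
Every other selection either busts 158 cm or exceeds an availability limit or fails to beat 3372.

3372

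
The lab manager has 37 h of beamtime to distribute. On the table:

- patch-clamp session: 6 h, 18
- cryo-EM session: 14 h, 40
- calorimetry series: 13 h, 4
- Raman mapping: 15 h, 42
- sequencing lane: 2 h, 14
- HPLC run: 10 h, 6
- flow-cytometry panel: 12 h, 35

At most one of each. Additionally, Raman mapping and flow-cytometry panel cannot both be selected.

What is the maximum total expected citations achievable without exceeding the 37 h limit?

114

Ranking by ratio (expected citations/h): sequencing lane 7.00, patch-clamp session 3.00, flow-cytometry panel 2.92.
Filling by ratio: patch-clamp session + cryo-EM session + sequencing lane + flow-cytometry panel for 107, with 3 h left unused.
Replace flow-cytometry panel with Raman mapping: the trade gains 7 net, giving 114 at 37 h.
The closest alternative, patch-clamp session + cryo-EM session + sequencing lane + flow-cytometry panel, reaches only 107.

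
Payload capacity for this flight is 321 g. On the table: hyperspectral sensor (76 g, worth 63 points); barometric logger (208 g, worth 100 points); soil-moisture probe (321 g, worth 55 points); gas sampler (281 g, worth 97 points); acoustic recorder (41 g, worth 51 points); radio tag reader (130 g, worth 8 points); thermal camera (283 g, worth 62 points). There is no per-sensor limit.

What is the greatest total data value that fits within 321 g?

Best packing: 7×acoustic recorder — 287 g, 357 total.
Every other selection either busts 321 g or fails to beat 357.

357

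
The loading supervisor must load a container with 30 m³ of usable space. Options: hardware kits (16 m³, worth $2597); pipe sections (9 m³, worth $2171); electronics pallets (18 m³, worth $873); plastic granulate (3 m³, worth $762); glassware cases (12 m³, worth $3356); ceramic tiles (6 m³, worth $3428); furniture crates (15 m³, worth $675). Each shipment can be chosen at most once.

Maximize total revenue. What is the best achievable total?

9717

Best packing: pipe sections + plastic granulate + glassware cases + ceramic tiles — 30 m³, 9717 total.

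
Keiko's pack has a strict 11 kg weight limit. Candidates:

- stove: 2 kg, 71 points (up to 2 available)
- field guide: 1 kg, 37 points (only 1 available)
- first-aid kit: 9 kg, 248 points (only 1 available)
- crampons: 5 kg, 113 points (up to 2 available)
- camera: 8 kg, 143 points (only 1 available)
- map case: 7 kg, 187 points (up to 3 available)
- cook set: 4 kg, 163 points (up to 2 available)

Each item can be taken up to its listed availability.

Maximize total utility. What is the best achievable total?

434

Taking stove + field guide + 2×cook set: 11 kg used, 434 in utility.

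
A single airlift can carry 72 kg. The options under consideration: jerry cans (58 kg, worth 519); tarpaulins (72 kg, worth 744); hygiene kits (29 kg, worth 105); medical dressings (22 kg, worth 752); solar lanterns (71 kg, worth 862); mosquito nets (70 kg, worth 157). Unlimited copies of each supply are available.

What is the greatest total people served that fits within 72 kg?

By people served per kg: medical dressings 34.18, solar lanterns 12.14, tarpaulins 10.33, jerry cans 8.95 lead.
Best packing: 3×medical dressings — 66 kg, 2256 total.
Nothing else within 72 kg beats 2256.

2256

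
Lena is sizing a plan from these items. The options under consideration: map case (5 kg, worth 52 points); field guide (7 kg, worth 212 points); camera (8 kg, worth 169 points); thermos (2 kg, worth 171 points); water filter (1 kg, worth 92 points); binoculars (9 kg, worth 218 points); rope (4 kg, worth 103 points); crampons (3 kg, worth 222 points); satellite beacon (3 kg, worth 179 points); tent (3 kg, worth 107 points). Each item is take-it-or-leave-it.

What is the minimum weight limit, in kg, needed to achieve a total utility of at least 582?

Need the lightest bundle worth ≥ 582.
thermos + water filter + crampons + satellite beacon reaches 664 using 9 kg.
Any bundle with less than 9 kg falls short of 582.

9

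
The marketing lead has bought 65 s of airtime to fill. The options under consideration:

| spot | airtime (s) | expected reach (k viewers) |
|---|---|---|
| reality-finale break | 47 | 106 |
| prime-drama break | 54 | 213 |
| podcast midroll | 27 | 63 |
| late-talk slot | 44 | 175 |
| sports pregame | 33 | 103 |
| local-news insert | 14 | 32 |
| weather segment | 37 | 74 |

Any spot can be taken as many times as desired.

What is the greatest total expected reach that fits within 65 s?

A density-first pass picks late-talk slot + local-news insert — 207 at 58 s.
Replace late-talk slot and local-news insert with prime-drama break: the trade gains 6 net, giving 213 at 54 s.

213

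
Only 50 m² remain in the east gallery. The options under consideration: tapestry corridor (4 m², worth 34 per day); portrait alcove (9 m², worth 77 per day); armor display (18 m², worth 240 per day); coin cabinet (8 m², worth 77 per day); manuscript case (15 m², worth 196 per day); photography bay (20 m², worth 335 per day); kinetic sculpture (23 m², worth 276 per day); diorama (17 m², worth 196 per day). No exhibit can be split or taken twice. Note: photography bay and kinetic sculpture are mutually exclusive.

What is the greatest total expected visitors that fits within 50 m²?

686

Tapestry corridor + armor display + coin cabinet + photography bay uses 50 of the 50 m² and totals 686.
Nothing else feasible within 50 m² beats 686.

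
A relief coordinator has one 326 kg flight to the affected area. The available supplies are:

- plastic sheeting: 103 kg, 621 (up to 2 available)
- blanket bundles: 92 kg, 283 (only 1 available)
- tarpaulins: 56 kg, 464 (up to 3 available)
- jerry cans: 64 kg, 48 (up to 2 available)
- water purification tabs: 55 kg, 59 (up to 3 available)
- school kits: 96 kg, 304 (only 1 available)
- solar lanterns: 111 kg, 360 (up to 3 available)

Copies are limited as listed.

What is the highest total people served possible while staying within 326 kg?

Density check — tarpaulins 8.29, plastic sheeting 6.03, solar lanterns 3.24 are the best per kg.
Greedy by ratio would take plastic sheeting + 3×tarpaulins + water purification tabs: 326 kg used, total 2072.
The 111 kg tied up in tarpaulins and water purification tabs is better spent on plastic sheeting — total rises to 2170 (318 kg).
The spare 8 kg is too small for any remaining supply, and no exchange beats 2170.

2170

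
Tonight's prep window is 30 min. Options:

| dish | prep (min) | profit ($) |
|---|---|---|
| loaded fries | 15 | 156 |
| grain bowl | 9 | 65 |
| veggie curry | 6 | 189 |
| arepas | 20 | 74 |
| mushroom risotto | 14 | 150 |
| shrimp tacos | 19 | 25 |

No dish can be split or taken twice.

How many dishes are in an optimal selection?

3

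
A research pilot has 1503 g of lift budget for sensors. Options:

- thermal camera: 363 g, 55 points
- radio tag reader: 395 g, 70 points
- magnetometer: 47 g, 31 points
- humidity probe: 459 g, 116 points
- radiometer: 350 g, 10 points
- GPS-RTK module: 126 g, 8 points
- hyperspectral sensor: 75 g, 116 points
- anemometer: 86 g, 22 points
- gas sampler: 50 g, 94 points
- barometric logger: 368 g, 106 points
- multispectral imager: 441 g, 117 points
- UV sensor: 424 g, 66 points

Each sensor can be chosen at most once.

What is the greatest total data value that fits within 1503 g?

Ranking by ratio (data value/g): gas sampler 1.88, hyperspectral sensor 1.55, magnetometer 0.66, barometric logger 0.29.
Taking the top-ratio sensors first gives radio tag reader + magnetometer + hyperspectral sensor + anemometer + gas sampler + barometric logger + multispectral imager for 556 (1462 g).
Replace radio tag reader and anemometer with humidity probe: the trade gains 24 net, giving 580 at 1440 g.
Runner-up humidity probe + hyperspectral sensor + anemometer + gas sampler + barometric logger + multispectral imager tops out at 571.

580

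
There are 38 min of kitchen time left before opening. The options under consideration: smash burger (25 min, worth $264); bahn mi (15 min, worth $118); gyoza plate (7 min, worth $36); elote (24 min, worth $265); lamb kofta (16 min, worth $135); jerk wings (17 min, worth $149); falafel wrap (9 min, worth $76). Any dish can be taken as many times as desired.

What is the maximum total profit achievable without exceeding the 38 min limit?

341

The ratio ordering already packs tightly: elote + falafel wrap, 33 min, 341.
Nothing else within 38 min beats 341.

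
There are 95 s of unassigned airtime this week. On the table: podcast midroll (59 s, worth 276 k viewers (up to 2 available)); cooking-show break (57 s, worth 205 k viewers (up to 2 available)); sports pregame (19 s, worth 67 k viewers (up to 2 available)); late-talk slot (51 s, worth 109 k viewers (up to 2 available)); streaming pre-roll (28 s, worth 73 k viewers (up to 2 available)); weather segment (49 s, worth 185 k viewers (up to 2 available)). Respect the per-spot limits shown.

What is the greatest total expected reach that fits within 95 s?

349

Density check — podcast midroll 4.68, weather segment 3.78, cooking-show break 3.60 are the best per s.
A density-first pass picks podcast midroll + sports pregame — 343 at 78 s.
Replace sports pregame with streaming pre-roll: the trade gains 6 net, giving 349 at 87 s.
Nothing else within 95 s beats 349.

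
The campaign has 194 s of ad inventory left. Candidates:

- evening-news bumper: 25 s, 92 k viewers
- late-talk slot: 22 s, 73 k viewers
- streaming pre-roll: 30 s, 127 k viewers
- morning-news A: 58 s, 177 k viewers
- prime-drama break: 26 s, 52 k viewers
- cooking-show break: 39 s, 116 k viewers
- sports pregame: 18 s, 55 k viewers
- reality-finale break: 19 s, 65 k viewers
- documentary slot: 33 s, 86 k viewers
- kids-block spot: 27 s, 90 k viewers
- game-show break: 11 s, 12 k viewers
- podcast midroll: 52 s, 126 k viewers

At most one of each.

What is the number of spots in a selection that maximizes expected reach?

6

Best achievable expected reach is 650.
One optimal bundle: evening-news bumper + late-talk slot + streaming pre-roll + morning-news A + cooking-show break + reality-finale break (193 s).
All optima have 6 spots.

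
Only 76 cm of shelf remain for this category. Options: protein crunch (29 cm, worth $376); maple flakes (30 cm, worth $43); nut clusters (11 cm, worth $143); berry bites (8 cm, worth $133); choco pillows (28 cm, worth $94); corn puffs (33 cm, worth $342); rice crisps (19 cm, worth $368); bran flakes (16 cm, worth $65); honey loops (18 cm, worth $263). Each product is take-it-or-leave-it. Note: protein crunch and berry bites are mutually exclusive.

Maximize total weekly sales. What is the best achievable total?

1007

Filling by ratio: nut clusters + berry bites + rice crisps + bran flakes + honey loops for 972, with 4 cm left unused.
The 35 cm tied up in nut clusters and berry bites and bran flakes is better spent on protein crunch — total rises to 1007 (66 cm).
No other feasible combination exceeds 1007.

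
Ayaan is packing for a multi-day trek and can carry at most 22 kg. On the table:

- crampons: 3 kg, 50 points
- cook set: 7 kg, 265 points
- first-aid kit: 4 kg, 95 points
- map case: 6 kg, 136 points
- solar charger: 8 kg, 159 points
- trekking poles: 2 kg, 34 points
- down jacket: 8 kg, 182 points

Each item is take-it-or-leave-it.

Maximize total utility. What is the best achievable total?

The ratio heuristic lands on cook set + first-aid kit + trekking poles + down jacket (576) but leaves 1 kg idle.
Replace trekking poles with crampons: the trade gains 16 net, giving 592 at 22 kg.
The closest alternative, cook set + map case + down jacket, reaches only 583.

592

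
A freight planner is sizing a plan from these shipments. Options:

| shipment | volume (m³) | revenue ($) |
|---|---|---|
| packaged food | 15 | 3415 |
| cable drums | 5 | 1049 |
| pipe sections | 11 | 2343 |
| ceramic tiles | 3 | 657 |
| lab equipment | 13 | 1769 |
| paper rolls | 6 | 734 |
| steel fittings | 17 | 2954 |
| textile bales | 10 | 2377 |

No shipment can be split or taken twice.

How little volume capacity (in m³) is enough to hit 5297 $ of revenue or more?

Need the lightest bundle worth ≥ 5297.
pipe sections + ceramic tiles + textile bales reaches 5377 using 24 m³.
Below 24 m³ the best achievable stays under 5297.

24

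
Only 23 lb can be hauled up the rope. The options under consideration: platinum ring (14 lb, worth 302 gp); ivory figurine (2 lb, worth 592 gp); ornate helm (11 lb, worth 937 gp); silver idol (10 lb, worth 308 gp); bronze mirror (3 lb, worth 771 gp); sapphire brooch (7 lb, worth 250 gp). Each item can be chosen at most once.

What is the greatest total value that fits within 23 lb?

2550

Density check — ivory figurine 296.00, bronze mirror 257.00, ornate helm 85.18, sapphire brooch 35.71 are the best per lb.
Taking ivory figurine + ornate helm + bronze mirror + sapphire brooch: 23 lb used, 2550 in value.
Runner-up ivory figurine + ornate helm + bronze mirror tops out at 2300.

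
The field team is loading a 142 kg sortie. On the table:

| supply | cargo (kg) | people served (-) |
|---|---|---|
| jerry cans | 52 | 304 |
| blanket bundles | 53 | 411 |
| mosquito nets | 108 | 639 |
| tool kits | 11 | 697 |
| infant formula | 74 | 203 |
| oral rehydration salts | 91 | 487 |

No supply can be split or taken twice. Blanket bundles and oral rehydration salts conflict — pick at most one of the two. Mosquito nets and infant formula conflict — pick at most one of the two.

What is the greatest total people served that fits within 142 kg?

1412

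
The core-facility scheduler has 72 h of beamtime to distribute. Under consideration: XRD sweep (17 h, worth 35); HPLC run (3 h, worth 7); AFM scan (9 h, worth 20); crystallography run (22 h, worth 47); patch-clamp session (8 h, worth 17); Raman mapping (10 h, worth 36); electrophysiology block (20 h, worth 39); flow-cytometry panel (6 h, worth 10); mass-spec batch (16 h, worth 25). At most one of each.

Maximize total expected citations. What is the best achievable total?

166

Filling by ratio: XRD sweep + HPLC run + AFM scan + crystallography run + patch-clamp session + Raman mapping for 162, with 3 h left unused.
The 17 h tied up in XRD sweep is better spent on electrophysiology block — total rises to 166 (72 h).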